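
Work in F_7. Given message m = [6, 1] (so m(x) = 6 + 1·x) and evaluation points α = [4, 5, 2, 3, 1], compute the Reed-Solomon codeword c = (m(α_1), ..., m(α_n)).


c = [3, 4, 1, 2, 0]

Message polynomial: m(x) = 6 + 1·x (mod 7).
For each evaluation point α_i, compute m(α_i) mod 7:
  α_1 = 4: Horner steps 1 → 3, so m(4) = 3.
  α_2 = 5: Horner steps 1 → 4, so m(5) = 4.
  α_3 = 2: Horner steps 1 → 1, so m(2) = 1.
  α_4 = 3: Horner steps 1 → 2, so m(3) = 2.
  α_5 = 1: Horner steps 1 → 0, so m(1) = 0.
Codeword c = [3, 4, 1, 2, 0] ∈ F_7^5.


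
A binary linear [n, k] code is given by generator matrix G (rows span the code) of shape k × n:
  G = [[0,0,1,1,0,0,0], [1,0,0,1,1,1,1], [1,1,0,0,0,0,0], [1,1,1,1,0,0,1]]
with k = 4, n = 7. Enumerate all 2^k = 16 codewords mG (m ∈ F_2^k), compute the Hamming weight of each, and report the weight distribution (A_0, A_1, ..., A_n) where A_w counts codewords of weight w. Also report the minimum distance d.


Weight distribution: A_0 = 1, A_1 = 1, A_2 = 2, A_3 = 2, A_4 = 5, A_5 = 5. Minimum distance d = 1.

Enumerate all 2^4 = 16 messages m ∈ F_2^4.
For each, compute codeword c = mG in F_2^7, then tally its weight.
  m = 0000 → c = 0000000, weight = 0.
  m = 1000 → c = 0011000, weight = 2.
  m = 0100 → c = 1001111, weight = 5.
  m = 1100 → c = 1010111, weight = 5.
  m = 0010 → c = 1100000, weight = 2.
  m = 1010 → c = 1111000, weight = 4.
  m = 0110 → c = 0101111, weight = 5.
  m = 1110 → c = 0110111, weight = 5.
  m = 0001 → c = 1111001, weight = 5.
  m = 1001 → c = 1100001, weight = 3.
  m = 0101 → c = 0110110, weight = 4.
  m = 1101 → c = 0101110, weight = 4.
  m = 0011 → c = 0011001, weight = 3.
  m = 1011 → c = 0000001, weight = 1.
  m = 0111 → c = 1010110, weight = 4.
  m = 1111 → c = 1001110, weight = 4.
Tally weights:
  weight 0: 1 codewords.
  weight 1: 1 codewords.
  weight 2: 2 codewords.
  weight 3: 2 codewords.
  weight 4: 5 codewords.
  weight 5: 5 codewords.
Minimum distance d = smallest w > 0 with A_w > 0 = 1.
Sanity: Σ A_w = 16 = 2^4 = 16 ✓.


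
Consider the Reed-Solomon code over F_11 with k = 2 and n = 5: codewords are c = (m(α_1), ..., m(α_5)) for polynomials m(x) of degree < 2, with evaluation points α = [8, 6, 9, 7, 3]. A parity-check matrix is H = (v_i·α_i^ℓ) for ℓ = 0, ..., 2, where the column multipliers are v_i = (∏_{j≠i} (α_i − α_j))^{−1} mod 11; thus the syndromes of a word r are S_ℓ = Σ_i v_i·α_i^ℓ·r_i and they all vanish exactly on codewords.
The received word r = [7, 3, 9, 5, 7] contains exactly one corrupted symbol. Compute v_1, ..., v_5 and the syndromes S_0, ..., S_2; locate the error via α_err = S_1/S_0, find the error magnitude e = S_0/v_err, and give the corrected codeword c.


S = (4, 1, 3), error at position 5, error magnitude e = 10, c = [7, 3, 9, 5, 8].

Step 1: column multipliers v_i = (∏_{j≠i}(α_i − α_j))^{−1} mod 11.
  i = 1 (α = 8): (8−6)(8−9)(8−7)(8−3) = 2·(−1)·1·5 = −10 ≡ 1, so v_1 = 1^{−1} = 1 (mod 11).
  i = 2 (α = 6): (6−8)(6−9)(6−7)(6−3) = (−2)·(−3)·(−1)·3 = −18 ≡ 4, so v_2 = 4^{−1} = 3 (mod 11).
  i = 3 (α = 9): (9−8)(9−6)(9−7)(9−3) = 1·3·2·6 = 36 ≡ 3, so v_3 = 3^{−1} = 4 (mod 11).
  i = 4 (α = 7): (7−8)(7−6)(7−9)(7−3) = (−1)·1·(−2)·4 = 8 ≡ 8, so v_4 = 8^{−1} = 7 (mod 11).
  i = 5 (α = 3): (3−8)(3−6)(3−9)(3−7) = (−5)·(−3)·(−6)·(−4) = 360 ≡ 8, so v_5 = 8^{−1} = 7 (mod 11).
  v = [1, 3, 4, 7, 7].
Step 2: syndromes of r = [7, 3, 9, 5, 7] (all sums mod 11).
  S_0 = Σ v_i r_i = 1·7 + 3·3 + 4·9 + 7·5 + 7·7 = 136 ≡ 4.
  S_1 = Σ v_i α_i r_i = 1·8·7 + 3·6·3 + 4·9·9 + 7·7·5 + 7·3·7 = 826 ≡ 1.
  α_i^2 mod 11 = [9, 3, 4, 5, 9].
  S_2 = Σ v_i α_i^2 r_i = 1·9·7 + 3·3·3 + 4·4·9 + 7·5·5 + 7·9·7 = 850 ≡ 3.
  S = (4, 1, 3) ≠ 0, so r is not a codeword (an error is present).
Step 3: locate the error. For a single error e at position i, S_ℓ = v_i·e·α_i^ℓ, so α_err = S_1/S_0.
  S_0^{−1} = 4^{−1} = 3 (mod 11), so α_err = 1·3 = 3 ≡ 3 = α_5. Error position i = 5.
  Consistency check: S_2/S_1 = 3·1 = 3 ≡ 3 = α_err ✓ (single-error assumption holds).
Step 4: error magnitude e = S_0/v_5 = S_0·∏_{j≠5}(α_5 − α_j) = 4·8 = 32 ≡ 10 (mod 11).
Step 5: correct position 5: c_5 = r_5 − e = 7 − 10 ≡ 8 (mod 11). Hence c = [7, 3, 9, 5, 8].
  Check: interpolating c through the α_i gives m(x) = 2 + 2·x (degree < 2) with m(α_i) = c_i for every i, so c is indeed a codeword.


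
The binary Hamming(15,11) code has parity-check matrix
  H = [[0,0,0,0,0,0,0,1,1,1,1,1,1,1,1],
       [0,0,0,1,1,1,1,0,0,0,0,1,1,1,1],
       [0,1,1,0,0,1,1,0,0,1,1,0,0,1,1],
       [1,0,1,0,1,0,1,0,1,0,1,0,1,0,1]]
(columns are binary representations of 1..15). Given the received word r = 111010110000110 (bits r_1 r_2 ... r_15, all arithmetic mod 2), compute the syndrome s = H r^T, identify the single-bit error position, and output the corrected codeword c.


s = (1, 0, 0, 1)^T, error position = 9, corrected codeword c = 111010111000110

Compute s = H r^T mod 2 one row at a time:
  s_1 = 1 + 0 + 0 + 0 + 0 + 1 + 1 + 0 = 3 ≡ 1 (mod 2).
  s_2 = 0 + 1 + 0 + 1 + 0 + 1 + 1 + 0 = 4 ≡ 0 (mod 2).
  s_3 = 1 + 1 + 0 + 1 + 0 + 0 + 1 + 0 = 4 ≡ 0 (mod 2).
  s_4 = 1 + 1 + 1 + 1 + 0 + 0 + 1 + 0 = 5 ≡ 1 (mod 2).
s = (1, 0, 0, 1)^T — this equals column 9 of H (binary 1001), so error is at position 9.
Correct: flip bit 9 of r = 111010110000110 to get c = 111010111000110.


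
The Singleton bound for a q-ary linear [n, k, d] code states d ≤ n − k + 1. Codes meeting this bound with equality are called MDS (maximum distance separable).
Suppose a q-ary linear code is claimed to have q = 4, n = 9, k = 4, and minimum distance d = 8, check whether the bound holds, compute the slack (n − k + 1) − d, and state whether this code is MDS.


Singleton RHS = n − k + 1 = 6, slack = -2, bound violated (no such code; not MDS).

Singleton bound: d ≤ n − k + 1.
Here n = 9, k = 4, so n − k + 1 = 6.
Given d = 8, check d ≤ 6: NO.
Slack = (n − k + 1) − d = -2.
The slack is negative: d = 8 exceeds n − k + 1 = 6 by 2, so the Singleton bound is violated and no linear [9, 4, 8]_4 code can exist. In particular it is not MDS (MDS requires d = n − k + 1 exactly).
Description: the claimed parameters are [9, 4, 8]_4; such a code would be impossible (violates the Singleton bound).


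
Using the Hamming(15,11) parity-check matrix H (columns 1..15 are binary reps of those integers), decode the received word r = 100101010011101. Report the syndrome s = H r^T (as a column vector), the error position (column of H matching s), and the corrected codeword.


s = (1, 1, 1, 0)^T, error position = 14, corrected codeword c = 100101010011111

Compute s = H r^T mod 2 one row at a time:
  s_1 = 1 + 0 + 0 + 1 + 1 + 1 + 0 + 1 = 5 ≡ 1 (mod 2).
  s_2 = 1 + 0 + 1 + 0 + 1 + 1 + 0 + 1 = 5 ≡ 1 (mod 2).
  s_3 = 0 + 0 + 1 + 0 + 0 + 1 + 0 + 1 = 3 ≡ 1 (mod 2).
  s_4 = 1 + 0 + 0 + 0 + 0 + 1 + 1 + 1 = 4 ≡ 0 (mod 2).
s = (1, 1, 1, 0)^T — this equals column 14 of H (binary 1110), so error is at position 14.
Correct: flip bit 14 of r = 100101010011101 to get c = 100101010011111.


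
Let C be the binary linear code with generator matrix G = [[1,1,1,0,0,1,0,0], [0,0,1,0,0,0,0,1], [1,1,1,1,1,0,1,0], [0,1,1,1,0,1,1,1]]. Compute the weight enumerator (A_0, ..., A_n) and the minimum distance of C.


Weight distribution: A_0 = 1, A_2 = 2, A_4 = 9, A_6 = 4. Minimum distance d = 2.

Enumerate all 2^4 = 16 messages m ∈ F_2^4.
For each, compute codeword c = mG in F_2^8, then tally its weight.
  m = 0000 → c = 00000000, weight = 0.
  m = 1000 → c = 11100100, weight = 4.
  m = 0100 → c = 00100001, weight = 2.
  m = 1100 → c = 11000101, weight = 4.
  m = 0010 → c = 11111010, weight = 6.
  m = 1010 → c = 00011110, weight = 4.
  m = 0110 → c = 11011011, weight = 6.
  m = 1110 → c = 00111111, weight = 6.
  m = 0001 → c = 01110111, weight = 6.
  m = 1001 → c = 10010011, weight = 4.
  m = 0101 → c = 01010110, weight = 4.
  m = 1101 → c = 10110010, weight = 4.
  m = 0011 → c = 10001101, weight = 4.
  m = 1011 → c = 01101001, weight = 4.
  m = 0111 → c = 10101100, weight = 4.
  m = 1111 → c = 01001000, weight = 2.
Tally weights:
  weight 0: 1 codewords.
  weight 2: 2 codewords.
  weight 4: 9 codewords.
  weight 6: 4 codewords.
Minimum distance d = smallest w > 0 with A_w > 0 = 2.
Sanity: Σ A_w = 16 = 2^4 = 16 ✓.


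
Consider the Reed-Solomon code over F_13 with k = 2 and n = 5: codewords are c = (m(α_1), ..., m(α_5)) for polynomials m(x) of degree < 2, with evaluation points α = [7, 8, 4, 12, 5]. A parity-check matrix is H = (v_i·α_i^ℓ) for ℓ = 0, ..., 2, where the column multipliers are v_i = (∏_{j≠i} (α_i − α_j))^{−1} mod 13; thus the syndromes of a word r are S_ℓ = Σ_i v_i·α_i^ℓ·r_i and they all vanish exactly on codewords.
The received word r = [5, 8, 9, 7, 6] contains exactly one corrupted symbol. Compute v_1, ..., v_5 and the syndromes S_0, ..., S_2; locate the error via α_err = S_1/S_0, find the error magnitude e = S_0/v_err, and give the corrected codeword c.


S = (2, 10, 11), error at position 5, error magnitude e = 7, c = [5, 8, 9, 7, 12].

Step 1: column multipliers v_i = (∏_{j≠i}(α_i − α_j))^{−1} mod 13.
  i = 1 (α = 7): (7−8)(7−4)(7−12)(7−5) = (−1)·3·(−5)·2 = 30 ≡ 4, so v_1 = 4^{−1} = 10 (mod 13).
  i = 2 (α = 8): (8−7)(8−4)(8−12)(8−5) = 1·4·(−4)·3 = −48 ≡ 4, so v_2 = 4^{−1} = 10 (mod 13).
  i = 3 (α = 4): (4−7)(4−8)(4−12)(4−5) = (−3)·(−4)·(−8)·(−1) = 96 ≡ 5, so v_3 = 5^{−1} = 8 (mod 13).
  i = 4 (α = 12): (12−7)(12−8)(12−4)(12−5) = 5·4·8·7 = 1120 ≡ 2, so v_4 = 2^{−1} = 7 (mod 13).
  i = 5 (α = 5): (5−7)(5−8)(5−4)(5−12) = (−2)·(−3)·1·(−7) = −42 ≡ 10, so v_5 = 10^{−1} = 4 (mod 13).
  v = [10, 10, 8, 7, 4].
Step 2: syndromes of r = [5, 8, 9, 7, 6] (all sums mod 13).
  S_0 = Σ v_i r_i = 10·5 + 10·8 + 8·9 + 7·7 + 4·6 = 275 ≡ 2.
  S_1 = Σ v_i α_i r_i = 10·7·5 + 10·8·8 + 8·4·9 + 7·12·7 + 4·5·6 = 1986 ≡ 10.
  α_i^2 mod 13 = [10, 12, 3, 1, 12].
  S_2 = Σ v_i α_i^2 r_i = 10·10·5 + 10·12·8 + 8·3·9 + 7·1·7 + 4·12·6 = 2013 ≡ 11.
  S = (2, 10, 11) ≠ 0, so r is not a codeword (an error is present).
Step 3: locate the error. For a single error e at position i, S_ℓ = v_i·e·α_i^ℓ, so α_err = S_1/S_0.
  S_0^{−1} = 2^{−1} = 7 (mod 13), so α_err = 10·7 = 70 ≡ 5 = α_5. Error position i = 5.
  Consistency check: S_2/S_1 = 11·4 = 44 ≡ 5 = α_err ✓ (single-error assumption holds).
Step 4: error magnitude e = S_0/v_5 = S_0·∏_{j≠5}(α_5 − α_j) = 2·10 = 20 ≡ 7 (mod 13).
Step 5: correct position 5: c_5 = r_5 − e = 6 − 7 ≡ 12 (mod 13). Hence c = [5, 8, 9, 7, 12].
  Check: interpolating c through the α_i gives m(x) = 10 + 3·x (degree < 2) with m(α_i) = c_i for every i, so c is indeed a codeword.


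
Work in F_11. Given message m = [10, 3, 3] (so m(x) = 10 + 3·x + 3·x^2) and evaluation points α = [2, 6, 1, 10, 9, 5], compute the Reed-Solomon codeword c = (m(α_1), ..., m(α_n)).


c = [6, 4, 5, 10, 5, 1]

Message polynomial: m(x) = 10 + 3·x + 3·x^2 (mod 11).
For each evaluation point α_i, compute m(α_i) mod 11:
  α_1 = 2: Horner steps 3 → 9 → 6, so m(2) = 6.
  α_2 = 6: Horner steps 3 → 10 → 4, so m(6) = 4.
  α_3 = 1: Horner steps 3 → 6 → 5, so m(1) = 5.
  α_4 = 10: Horner steps 3 → 0 → 10, so m(10) = 10.
  α_5 = 9: Horner steps 3 → 8 → 5, so m(9) = 5.
  α_6 = 5: Horner steps 3 → 7 → 1, so m(5) = 1.
Codeword c = [6, 4, 5, 10, 5, 1] ∈ F_11^6.


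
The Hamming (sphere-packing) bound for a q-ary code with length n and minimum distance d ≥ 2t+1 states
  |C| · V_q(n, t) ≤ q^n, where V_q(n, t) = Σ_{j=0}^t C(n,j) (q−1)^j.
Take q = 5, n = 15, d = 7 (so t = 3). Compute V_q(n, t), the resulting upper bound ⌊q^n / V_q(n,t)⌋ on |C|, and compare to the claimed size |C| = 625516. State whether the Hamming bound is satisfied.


V_q(n, t) = 30861, q^n = 30517578125, Hamming bound = 988871, |C| = 625516 ≤ bound (satisfied).

Step 1: Compute V_q(n, t) = Σ_{j=0}^3 C(n, j) (q−1)^j.
  j = 0: C(15,0)·(4)^0 = 1·1 = 1.
  j = 1: C(15,1)·(4)^1 = 15·4 = 60.
  j = 2: C(15,2)·(4)^2 = 105·16 = 1680.
  j = 3: C(15,3)·(4)^3 = 455·64 = 29120.
  V_q(n, t) = 1 + 60 + 1680 + 29120 = 30861.
Step 2: q^n = 5^15 = 30517578125.
Step 3: Hamming bound ⌊q^n / V_q(n,t)⌋ = ⌊30517578125/30861⌋ = 988871.
Step 4: Compare |C| = 625516 to 988871: satisfied.
The claimed |C| lies below the Hamming bound.


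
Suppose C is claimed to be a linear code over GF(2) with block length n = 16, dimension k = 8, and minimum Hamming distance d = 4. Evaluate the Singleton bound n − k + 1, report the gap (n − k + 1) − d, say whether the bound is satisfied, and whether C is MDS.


Singleton RHS = n − k + 1 = 9, slack = 5, bound satisfied, not MDS.

Singleton bound: d ≤ n − k + 1.
Here n = 16, k = 8, so n − k + 1 = 9.
Given d = 4, check d ≤ 9: YES.
Slack = (n − k + 1) − d = 5.
The code is NOT MDS (slack = 5 > 0).
Description: the claimed parameters are [16, 8, 4]_2; such a code would be non-MDS.


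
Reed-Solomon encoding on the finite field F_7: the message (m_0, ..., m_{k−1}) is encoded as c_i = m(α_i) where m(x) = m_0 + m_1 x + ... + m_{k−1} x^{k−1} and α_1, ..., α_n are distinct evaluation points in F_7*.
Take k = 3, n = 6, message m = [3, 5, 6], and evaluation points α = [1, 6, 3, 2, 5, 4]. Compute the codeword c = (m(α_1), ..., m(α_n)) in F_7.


c = [0, 4, 2, 2, 3, 0]

Message polynomial: m(x) = 3 + 5·x + 6·x^2 (mod 7).
For each evaluation point α_i, compute m(α_i) mod 7:
  α_1 = 1: Horner steps 6 → 4 → 0, so m(1) = 0.
  α_2 = 6: Horner steps 6 → 6 → 4, so m(6) = 4.
  α_3 = 3: Horner steps 6 → 2 → 2, so m(3) = 2.
  α_4 = 2: Horner steps 6 → 3 → 2, so m(2) = 2.
  α_5 = 5: Horner steps 6 → 0 → 3, so m(5) = 3.
  α_6 = 4: Horner steps 6 → 1 → 0, so m(4) = 0.
Codeword c = [0, 4, 2, 2, 3, 0] ∈ F_7^6.


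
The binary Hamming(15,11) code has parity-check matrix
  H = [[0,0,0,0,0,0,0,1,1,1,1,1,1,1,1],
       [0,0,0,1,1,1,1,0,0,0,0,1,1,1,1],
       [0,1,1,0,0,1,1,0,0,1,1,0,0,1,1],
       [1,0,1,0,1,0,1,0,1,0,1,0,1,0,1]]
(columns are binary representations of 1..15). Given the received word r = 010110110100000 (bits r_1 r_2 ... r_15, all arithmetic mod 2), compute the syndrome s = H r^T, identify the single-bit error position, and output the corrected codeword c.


s = (0, 1, 1, 0)^T, error position = 6, corrected codeword c = 010111110100000

Compute s = H r^T mod 2 one row at a time:
  s_1 = 1 + 0 + 1 + 0 + 0 + 0 + 0 + 0 = 2 ≡ 0 (mod 2).
  s_2 = 1 + 1 + 0 + 1 + 0 + 0 + 0 + 0 = 3 ≡ 1 (mod 2).
  s_3 = 1 + 0 + 0 + 1 + 1 + 0 + 0 + 0 = 3 ≡ 1 (mod 2).
  s_4 = 0 + 0 + 1 + 1 + 0 + 0 + 0 + 0 = 2 ≡ 0 (mod 2).
s = (0, 1, 1, 0)^T — this equals column 6 of H (binary 0110), so error is at position 6.
Correct: flip bit 6 of r = 010110110100000 to get c = 010111110100000.


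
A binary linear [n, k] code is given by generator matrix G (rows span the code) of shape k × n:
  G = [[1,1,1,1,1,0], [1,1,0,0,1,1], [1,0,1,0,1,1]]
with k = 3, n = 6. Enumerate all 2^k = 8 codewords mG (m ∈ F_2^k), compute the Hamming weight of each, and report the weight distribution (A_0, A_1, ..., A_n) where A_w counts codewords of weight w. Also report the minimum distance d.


Weight distribution: A_0 = 1, A_2 = 1, A_3 = 3, A_4 = 2, A_5 = 1. Minimum distance d = 2.

Enumerate all 2^3 = 8 messages m ∈ F_2^3.
For each, compute codeword c = mG in F_2^6, then tally its weight.
  m = 000 → c = 000000, weight = 0.
  m = 100 → c = 111110, weight = 5.
  m = 010 → c = 110011, weight = 4.
  m = 110 → c = 001101, weight = 3.
  m = 001 → c = 101011, weight = 4.
  m = 101 → c = 010101, weight = 3.
  m = 011 → c = 011000, weight = 2.
  m = 111 → c = 100110, weight = 3.
Tally weights:
  weight 0: 1 codewords.
  weight 2: 1 codewords.
  weight 3: 3 codewords.
  weight 4: 2 codewords.
  weight 5: 1 codewords.
Minimum distance d = smallest w > 0 with A_w > 0 = 2.
Sanity: Σ A_w = 8 = 2^3 = 8 ✓.


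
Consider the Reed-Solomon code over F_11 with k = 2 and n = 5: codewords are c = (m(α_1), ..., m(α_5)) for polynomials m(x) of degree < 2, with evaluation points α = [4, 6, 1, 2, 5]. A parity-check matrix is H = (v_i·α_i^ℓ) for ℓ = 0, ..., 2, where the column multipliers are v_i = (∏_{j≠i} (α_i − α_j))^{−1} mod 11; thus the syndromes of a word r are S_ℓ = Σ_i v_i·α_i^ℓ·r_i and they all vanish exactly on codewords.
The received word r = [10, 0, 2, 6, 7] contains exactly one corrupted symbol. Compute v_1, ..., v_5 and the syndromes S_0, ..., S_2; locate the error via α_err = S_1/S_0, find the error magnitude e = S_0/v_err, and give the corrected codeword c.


S = (7, 6, 2), error at position 1, error magnitude e = 7, c = [3, 0, 2, 6, 7].

Step 1: column multipliers v_i = (∏_{j≠i}(α_i − α_j))^{−1} mod 11.
  i = 1 (α = 4): (4−6)(4−1)(4−2)(4−5) = (−2)·3·2·(−1) = 12 ≡ 1, so v_1 = 1^{−1} = 1 (mod 11).
  i = 2 (α = 6): (6−4)(6−1)(6−2)(6−5) = 2·5·4·1 = 40 ≡ 7, so v_2 = 7^{−1} = 8 (mod 11).
  i = 3 (α = 1): (1−4)(1−6)(1−2)(1−5) = (−3)·(−5)·(−1)·(−4) = 60 ≡ 5, so v_3 = 5^{−1} = 9 (mod 11).
  i = 4 (α = 2): (2−4)(2−6)(2−1)(2−5) = (−2)·(−4)·1·(−3) = −24 ≡ 9, so v_4 = 9^{−1} = 5 (mod 11).
  i = 5 (α = 5): (5−4)(5−6)(5−1)(5−2) = 1·(−1)·4·3 = −12 ≡ 10, so v_5 = 10^{−1} = 10 (mod 11).
  v = [1, 8, 9, 5, 10].
Step 2: syndromes of r = [10, 0, 2, 6, 7] (all sums mod 11).
  S_0 = Σ v_i r_i = 1·10 + 8·0 + 9·2 + 5·6 + 10·7 = 128 ≡ 7.
  S_1 = Σ v_i α_i r_i = 1·4·10 + 8·6·0 + 9·1·2 + 5·2·6 + 10·5·7 = 468 ≡ 6.
  α_i^2 mod 11 = [5, 3, 1, 4, 3].
  S_2 = Σ v_i α_i^2 r_i = 1·5·10 + 8·3·0 + 9·1·2 + 5·4·6 + 10·3·7 = 398 ≡ 2.
  S = (7, 6, 2) ≠ 0, so r is not a codeword (an error is present).
Step 3: locate the error. For a single error e at position i, S_ℓ = v_i·e·α_i^ℓ, so α_err = S_1/S_0.
  S_0^{−1} = 7^{−1} = 8 (mod 11), so α_err = 6·8 = 48 ≡ 4 = α_1. Error position i = 1.
  Consistency check: S_2/S_1 = 2·2 = 4 ≡ 4 = α_err ✓ (single-error assumption holds).
Step 4: error magnitude e = S_0/v_1 = S_0·∏_{j≠1}(α_1 − α_j) = 7·1 = 7 ≡ 7 (mod 11).
Step 5: correct position 1: c_1 = r_1 − e = 10 − 7 ≡ 3 (mod 11). Hence c = [3, 0, 2, 6, 7].
  Check: interpolating c through the α_i gives m(x) = 9 + 4·x (degree < 2) with m(α_i) = c_i for every i, so c is indeed a codeword.


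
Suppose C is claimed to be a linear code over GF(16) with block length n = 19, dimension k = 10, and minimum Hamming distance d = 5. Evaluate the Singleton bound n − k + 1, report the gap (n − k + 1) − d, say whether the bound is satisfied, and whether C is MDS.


Singleton RHS = n − k + 1 = 10, slack = 5, bound satisfied, not MDS.

Singleton bound: d ≤ n − k + 1.
Here n = 19, k = 10, so n − k + 1 = 10.
Given d = 5, check d ≤ 10: YES.
Slack = (n − k + 1) − d = 5.
The code is NOT MDS (slack = 5 > 0).
Description: the claimed parameters are [19, 10, 5]_16; such a code would be non-MDS.


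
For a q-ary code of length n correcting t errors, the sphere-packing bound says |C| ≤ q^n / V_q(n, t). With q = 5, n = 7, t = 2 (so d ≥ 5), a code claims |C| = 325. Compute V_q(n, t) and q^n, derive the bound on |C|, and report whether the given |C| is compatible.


V_q(n, t) = 365, q^n = 78125, Hamming bound = 214, |C| = 325 > bound (violated).

Step 1: Compute V_q(n, t) = Σ_{j=0}^2 C(n, j) (q−1)^j.
  j = 0: C(7,0)·(4)^0 = 1·1 = 1.
  j = 1: C(7,1)·(4)^1 = 7·4 = 28.
  j = 2: C(7,2)·(4)^2 = 21·16 = 336.
  V_q(n, t) = 1 + 28 + 336 = 365.
Step 2: q^n = 5^7 = 78125.
Step 3: Hamming bound ⌊q^n / V_q(n,t)⌋ = ⌊78125/365⌋ = 214.
Step 4: Compare |C| = 325 to 214: violated.
The claimed |C| lies above the Hamming bound, so no 5-ary code of length 7 with d ≥ 5 can have 325 codewords.


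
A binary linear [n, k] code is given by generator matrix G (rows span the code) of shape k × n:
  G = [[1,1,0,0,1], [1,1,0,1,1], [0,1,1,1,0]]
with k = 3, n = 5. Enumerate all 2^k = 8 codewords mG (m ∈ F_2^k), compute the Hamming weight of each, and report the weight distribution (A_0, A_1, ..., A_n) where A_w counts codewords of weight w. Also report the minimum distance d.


Weight distribution: A_0 = 1, A_1 = 1, A_2 = 1, A_3 = 3, A_4 = 2. Minimum distance d = 1.

Enumerate all 2^3 = 8 messages m ∈ F_2^3.
For each, compute codeword c = mG in F_2^5, then tally its weight.
  m = 000 → c = 00000, weight = 0.
  m = 100 → c = 11001, weight = 3.
  m = 010 → c = 11011, weight = 4.
  m = 110 → c = 00010, weight = 1.
  m = 001 → c = 01110, weight = 3.
  m = 101 → c = 10111, weight = 4.
  m = 011 → c = 10101, weight = 3.
  m = 111 → c = 01100, weight = 2.
Tally weights:
  weight 0: 1 codewords.
  weight 1: 1 codewords.
  weight 2: 1 codewords.
  weight 3: 3 codewords.
  weight 4: 2 codewords.
Minimum distance d = smallest w > 0 with A_w > 0 = 1.
Sanity: Σ A_w = 8 = 2^3 = 8 ✓.


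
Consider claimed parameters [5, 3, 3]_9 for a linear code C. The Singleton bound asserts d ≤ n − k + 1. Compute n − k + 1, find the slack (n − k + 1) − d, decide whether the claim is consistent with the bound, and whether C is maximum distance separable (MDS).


Singleton RHS = n − k + 1 = 3, slack = 0, bound satisfied, MDS.

Singleton bound: d ≤ n − k + 1.
Here n = 5, k = 3, so n − k + 1 = 3.
Given d = 3, check d ≤ 3: YES.
Slack = (n − k + 1) − d = 0.
The code is MDS (slack = 0).
Description: the claimed parameters are [5, 3, 3]_9; such a code would be MDS (meets Singleton bound).


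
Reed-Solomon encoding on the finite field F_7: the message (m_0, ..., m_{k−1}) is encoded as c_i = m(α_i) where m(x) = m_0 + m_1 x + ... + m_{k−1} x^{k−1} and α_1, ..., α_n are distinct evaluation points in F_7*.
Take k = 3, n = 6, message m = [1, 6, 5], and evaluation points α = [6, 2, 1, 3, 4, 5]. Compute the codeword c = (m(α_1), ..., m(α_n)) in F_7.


c = [0, 5, 5, 1, 0, 2]

Message polynomial: m(x) = 1 + 6·x + 5·x^2 (mod 7).
For each evaluation point α_i, compute m(α_i) mod 7:
  α_1 = 6: Horner steps 5 → 1 → 0, so m(6) = 0.
  α_2 = 2: Horner steps 5 → 2 → 5, so m(2) = 5.
  α_3 = 1: Horner steps 5 → 4 → 5, so m(1) = 5.
  α_4 = 3: Horner steps 5 → 0 → 1, so m(3) = 1.
  α_5 = 4: Horner steps 5 → 5 → 0, so m(4) = 0.
  α_6 = 5: Horner steps 5 → 3 → 2, so m(5) = 2.
Codeword c = [0, 5, 5, 1, 0, 2] ∈ F_7^6.


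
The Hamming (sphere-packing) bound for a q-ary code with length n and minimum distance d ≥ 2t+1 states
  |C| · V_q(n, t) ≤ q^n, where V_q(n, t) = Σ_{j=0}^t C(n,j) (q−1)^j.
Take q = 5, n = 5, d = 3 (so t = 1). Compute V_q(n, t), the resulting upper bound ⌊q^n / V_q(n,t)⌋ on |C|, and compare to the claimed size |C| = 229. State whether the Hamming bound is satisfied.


V_q(n, t) = 21, q^n = 3125, Hamming bound = 148, |C| = 229 > bound (violated).

Step 1: Compute V_q(n, t) = Σ_{j=0}^1 C(n, j) (q−1)^j.
  j = 0: C(5,0)·(4)^0 = 1·1 = 1.
  j = 1: C(5,1)·(4)^1 = 5·4 = 20.
  V_q(n, t) = 1 + 20 = 21.
Step 2: q^n = 5^5 = 3125.
Step 3: Hamming bound ⌊q^n / V_q(n,t)⌋ = ⌊3125/21⌋ = 148.
Step 4: Compare |C| = 229 to 148: violated.
The claimed |C| lies above the Hamming bound, so no 5-ary code of length 5 with d ≥ 3 can have 229 codewords.


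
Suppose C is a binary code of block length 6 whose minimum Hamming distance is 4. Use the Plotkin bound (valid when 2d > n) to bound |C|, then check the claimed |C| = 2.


Plotkin bound M ≤ 4; given |C| = 2 ≤ bound (satisfied).

Check applicability: 2d = 8, n = 6.
2d − n = 2 > 0, so Plotkin applies.
Compute d/(2d−n) = 4/2 ≈ 2.0000.
⌊d/(2d−n)⌋ = 2.
Plotkin bound: M ≤ 2·2 = 4.
Given |C| = 2, check: satisfied.
This |C| is below the Plotkin bound.


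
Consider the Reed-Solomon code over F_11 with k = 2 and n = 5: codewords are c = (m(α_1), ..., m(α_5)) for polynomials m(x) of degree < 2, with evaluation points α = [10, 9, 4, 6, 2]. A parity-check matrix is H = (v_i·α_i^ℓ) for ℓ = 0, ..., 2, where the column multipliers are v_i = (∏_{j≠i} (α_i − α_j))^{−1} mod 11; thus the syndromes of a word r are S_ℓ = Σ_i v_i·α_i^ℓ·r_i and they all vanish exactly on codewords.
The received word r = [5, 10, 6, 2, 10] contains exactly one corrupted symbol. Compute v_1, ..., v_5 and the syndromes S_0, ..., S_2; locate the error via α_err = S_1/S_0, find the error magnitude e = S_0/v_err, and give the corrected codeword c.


S = (5, 1, 9), error at position 2, error magnitude e = 3, c = [5, 7, 6, 2, 10].

Step 1: column multipliers v_i = (∏_{j≠i}(α_i − α_j))^{−1} mod 11.
  i = 1 (α = 10): (10−9)(10−4)(10−6)(10−2) = 1·6·4·8 = 192 ≡ 5, so v_1 = 5^{−1} = 9 (mod 11).
  i = 2 (α = 9): (9−10)(9−4)(9−6)(9−2) = (−1)·5·3·7 = −105 ≡ 5, so v_2 = 5^{−1} = 9 (mod 11).
  i = 3 (α = 4): (4−10)(4−9)(4−6)(4−2) = (−6)·(−5)·(−2)·2 = −120 ≡ 1, so v_3 = 1^{−1} = 1 (mod 11).
  i = 4 (α = 6): (6−10)(6−9)(6−4)(6−2) = (−4)·(−3)·2·4 = 96 ≡ 8, so v_4 = 8^{−1} = 7 (mod 11).
  i = 5 (α = 2): (2−10)(2−9)(2−4)(2−6) = (−8)·(−7)·(−2)·(−4) = 448 ≡ 8, so v_5 = 8^{−1} = 7 (mod 11).
  v = [9, 9, 1, 7, 7].
Step 2: syndromes of r = [5, 10, 6, 2, 10] (all sums mod 11).
  S_0 = Σ v_i r_i = 9·5 + 9·10 + 1·6 + 7·2 + 7·10 = 225 ≡ 5.
  S_1 = Σ v_i α_i r_i = 9·10·5 + 9·9·10 + 1·4·6 + 7·6·2 + 7·2·10 = 1508 ≡ 1.
  α_i^2 mod 11 = [1, 4, 5, 3, 4].
  S_2 = Σ v_i α_i^2 r_i = 9·1·5 + 9·4·10 + 1·5·6 + 7·3·2 + 7·4·10 = 757 ≡ 9.
  S = (5, 1, 9) ≠ 0, so r is not a codeword (an error is present).
Step 3: locate the error. For a single error e at position i, S_ℓ = v_i·e·α_i^ℓ, so α_err = S_1/S_0.
  S_0^{−1} = 5^{−1} = 9 (mod 11), so α_err = 1·9 = 9 ≡ 9 = α_2. Error position i = 2.
  Consistency check: S_2/S_1 = 9·1 = 9 ≡ 9 = α_err ✓ (single-error assumption holds).
Step 4: error magnitude e = S_0/v_2 = S_0·∏_{j≠2}(α_2 − α_j) = 5·5 = 25 ≡ 3 (mod 11).
Step 5: correct position 2: c_2 = r_2 − e = 10 − 3 ≡ 7 (mod 11). Hence c = [5, 7, 6, 2, 10].
  Check: interpolating c through the α_i gives m(x) = 3 + 9·x (degree < 2) with m(α_i) = c_i for every i, so c is indeed a codeword.


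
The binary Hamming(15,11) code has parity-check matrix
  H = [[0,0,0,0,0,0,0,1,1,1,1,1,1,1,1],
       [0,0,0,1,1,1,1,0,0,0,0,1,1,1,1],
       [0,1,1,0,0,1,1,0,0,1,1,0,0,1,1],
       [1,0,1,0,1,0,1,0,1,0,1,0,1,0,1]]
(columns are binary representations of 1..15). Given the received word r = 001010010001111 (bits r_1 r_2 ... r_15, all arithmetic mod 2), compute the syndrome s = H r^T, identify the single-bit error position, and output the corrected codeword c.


s = (1, 1, 1, 0)^T, error position = 14, corrected codeword c = 001010010001101

Compute s = H r^T mod 2 one row at a time:
  s_1 = 1 + 0 + 0 + 0 + 1 + 1 + 1 + 1 = 5 ≡ 1 (mod 2).
  s_2 = 0 + 1 + 0 + 0 + 1 + 1 + 1 + 1 = 5 ≡ 1 (mod 2).
  s_3 = 0 + 1 + 0 + 0 + 0 + 0 + 1 + 1 = 3 ≡ 1 (mod 2).
  s_4 = 0 + 1 + 1 + 0 + 0 + 0 + 1 + 1 = 4 ≡ 0 (mod 2).
s = (1, 1, 1, 0)^T — this equals column 14 of H (binary 1110), so error is at position 14.
Correct: flip bit 14 of r = 001010010001111 to get c = 001010010001101.


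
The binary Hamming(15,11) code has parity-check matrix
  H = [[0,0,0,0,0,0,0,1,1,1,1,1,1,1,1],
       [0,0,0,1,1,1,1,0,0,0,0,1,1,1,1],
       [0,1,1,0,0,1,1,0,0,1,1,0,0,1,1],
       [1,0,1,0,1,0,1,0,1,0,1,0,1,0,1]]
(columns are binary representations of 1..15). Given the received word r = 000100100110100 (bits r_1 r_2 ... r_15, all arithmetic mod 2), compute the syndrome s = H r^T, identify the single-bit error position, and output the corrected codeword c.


s = (1, 1, 1, 1)^T, error position = 15, corrected codeword c = 000100100110101

Compute s = H r^T mod 2 one row at a time:
  s_1 = 0 + 0 + 1 + 1 + 0 + 1 + 0 + 0 = 3 ≡ 1 (mod 2).
  s_2 = 1 + 0 + 0 + 1 + 0 + 1 + 0 + 0 = 3 ≡ 1 (mod 2).
  s_3 = 0 + 0 + 0 + 1 + 1 + 1 + 0 + 0 = 3 ≡ 1 (mod 2).
  s_4 = 0 + 0 + 0 + 1 + 0 + 1 + 1 + 0 = 3 ≡ 1 (mod 2).
s = (1, 1, 1, 1)^T — this equals column 15 of H (binary 1111), so error is at position 15.
Correct: flip bit 15 of r = 000100100110100 to get c = 000100100110101.


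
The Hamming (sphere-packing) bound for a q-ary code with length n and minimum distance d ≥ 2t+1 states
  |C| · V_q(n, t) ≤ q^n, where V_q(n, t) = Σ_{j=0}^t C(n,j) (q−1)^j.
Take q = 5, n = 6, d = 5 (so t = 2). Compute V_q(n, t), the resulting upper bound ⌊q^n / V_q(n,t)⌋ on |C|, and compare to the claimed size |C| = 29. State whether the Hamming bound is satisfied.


V_q(n, t) = 265, q^n = 15625, Hamming bound = 58, |C| = 29 ≤ bound (satisfied).

Step 1: Compute V_q(n, t) = Σ_{j=0}^2 C(n, j) (q−1)^j.
  j = 0: C(6,0)·(4)^0 = 1·1 = 1.
  j = 1: C(6,1)·(4)^1 = 6·4 = 24.
  j = 2: C(6,2)·(4)^2 = 15·16 = 240.
  V_q(n, t) = 1 + 24 + 240 = 265.
Step 2: q^n = 5^6 = 15625.
Step 3: Hamming bound ⌊q^n / V_q(n,t)⌋ = ⌊15625/265⌋ = 58.
Step 4: Compare |C| = 29 to 58: satisfied.
The claimed |C| lies below the Hamming bound.


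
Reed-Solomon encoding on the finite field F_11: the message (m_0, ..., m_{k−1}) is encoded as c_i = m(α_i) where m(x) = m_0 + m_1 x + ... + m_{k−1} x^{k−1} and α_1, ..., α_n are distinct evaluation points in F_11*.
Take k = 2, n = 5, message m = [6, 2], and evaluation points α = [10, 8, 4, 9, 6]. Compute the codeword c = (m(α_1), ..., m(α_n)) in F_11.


c = [4, 0, 3, 2, 7]

Message polynomial: m(x) = 6 + 2·x (mod 11).
For each evaluation point α_i, compute m(α_i) mod 11:
  α_1 = 10: Horner steps 2 → 4, so m(10) = 4.
  α_2 = 8: Horner steps 2 → 0, so m(8) = 0.
  α_3 = 4: Horner steps 2 → 3, so m(4) = 3.
  α_4 = 9: Horner steps 2 → 2, so m(9) = 2.
  α_5 = 6: Horner steps 2 → 7, so m(6) = 7.
Codeword c = [4, 0, 3, 2, 7] ∈ F_11^5.


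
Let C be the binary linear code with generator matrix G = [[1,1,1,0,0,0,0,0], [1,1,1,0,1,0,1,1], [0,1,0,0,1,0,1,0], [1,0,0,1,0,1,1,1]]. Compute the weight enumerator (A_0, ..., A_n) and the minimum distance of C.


Weight distribution: A_0 = 1, A_2 = 1, A_3 = 4, A_4 = 3, A_5 = 4, A_6 = 3. Minimum distance d = 2.

Enumerate all 2^4 = 16 messages m ∈ F_2^4.
For each, compute codeword c = mG in F_2^8, then tally its weight.
  m = 0000 → c = 00000000, weight = 0.
  m = 1000 → c = 11100000, weight = 3.
  m = 0100 → c = 11101011, weight = 6.
  m = 1100 → c = 00001011, weight = 3.
  m = 0010 → c = 01001010, weight = 3.
  m = 1010 → c = 10101010, weight = 4.
  m = 0110 → c = 10100001, weight = 3.
  m = 1110 → c = 01000001, weight = 2.
  m = 0001 → c = 10010111, weight = 5.
  m = 1001 → c = 01110111, weight = 6.
  m = 0101 → c = 01111100, weight = 5.
  m = 1101 → c = 10011100, weight = 4.
  m = 0011 → c = 11011101, weight = 6.
  m = 1011 → c = 00111101, weight = 5.
  m = 0111 → c = 00110110, weight = 4.
  m = 1111 → c = 11010110, weight = 5.
Tally weights:
  weight 0: 1 codewords.
  weight 2: 1 codewords.
  weight 3: 4 codewords.
  weight 4: 3 codewords.
  weight 5: 4 codewords.
  weight 6: 3 codewords.
Minimum distance d = smallest w > 0 with A_w > 0 = 2.
Sanity: Σ A_w = 16 = 2^4 = 16 ✓.


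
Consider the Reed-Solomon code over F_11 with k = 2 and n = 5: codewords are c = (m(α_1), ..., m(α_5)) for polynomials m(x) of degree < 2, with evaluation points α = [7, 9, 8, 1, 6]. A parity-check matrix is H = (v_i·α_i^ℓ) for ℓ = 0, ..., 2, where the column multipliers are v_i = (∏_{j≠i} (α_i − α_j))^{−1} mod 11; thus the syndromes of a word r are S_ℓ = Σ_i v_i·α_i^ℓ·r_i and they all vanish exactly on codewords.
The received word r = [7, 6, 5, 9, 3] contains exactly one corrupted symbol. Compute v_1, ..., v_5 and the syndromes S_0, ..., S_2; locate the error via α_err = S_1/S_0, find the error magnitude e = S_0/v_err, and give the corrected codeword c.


S = (3, 10, 4), error at position 1, error magnitude e = 3, c = [4, 6, 5, 9, 3].

Step 1: column multipliers v_i = (∏_{j≠i}(α_i − α_j))^{−1} mod 11.
  i = 1 (α = 7): (7−9)(7−8)(7−1)(7−6) = (−2)·(−1)·6·1 = 12 ≡ 1, so v_1 = 1^{−1} = 1 (mod 11).
  i = 2 (α = 9): (9−7)(9−8)(9−1)(9−6) = 2·1·8·3 = 48 ≡ 4, so v_2 = 4^{−1} = 3 (mod 11).
  i = 3 (α = 8): (8−7)(8−9)(8−1)(8−6) = 1·(−1)·7·2 = −14 ≡ 8, so v_3 = 8^{−1} = 7 (mod 11).
  i = 4 (α = 1): (1−7)(1−9)(1−8)(1−6) = (−6)·(−8)·(−7)·(−5) = 1680 ≡ 8, so v_4 = 8^{−1} = 7 (mod 11).
  i = 5 (α = 6): (6−7)(6−9)(6−8)(6−1) = (−1)·(−3)·(−2)·5 = −30 ≡ 3, so v_5 = 3^{−1} = 4 (mod 11).
  v = [1, 3, 7, 7, 4].
Step 2: syndromes of r = [7, 6, 5, 9, 3] (all sums mod 11).
  S_0 = Σ v_i r_i = 1·7 + 3·6 + 7·5 + 7·9 + 4·3 = 135 ≡ 3.
  S_1 = Σ v_i α_i r_i = 1·7·7 + 3·9·6 + 7·8·5 + 7·1·9 + 4·6·3 = 626 ≡ 10.
  α_i^2 mod 11 = [5, 4, 9, 1, 3].
  S_2 = Σ v_i α_i^2 r_i = 1·5·7 + 3·4·6 + 7·9·5 + 7·1·9 + 4·3·3 = 521 ≡ 4.
  S = (3, 10, 4) ≠ 0, so r is not a codeword (an error is present).
Step 3: locate the error. For a single error e at position i, S_ℓ = v_i·e·α_i^ℓ, so α_err = S_1/S_0.
  S_0^{−1} = 3^{−1} = 4 (mod 11), so α_err = 10·4 = 40 ≡ 7 = α_1. Error position i = 1.
  Consistency check: S_2/S_1 = 4·10 = 40 ≡ 7 = α_err ✓ (single-error assumption holds).
Step 4: error magnitude e = S_0/v_1 = S_0·∏_{j≠1}(α_1 − α_j) = 3·1 = 3 ≡ 3 (mod 11).
Step 5: correct position 1: c_1 = r_1 − e = 7 − 3 ≡ 4 (mod 11). Hence c = [4, 6, 5, 9, 3].
  Check: interpolating c through the α_i gives m(x) = 8 + 1·x (degree < 2) with m(α_i) = c_i for every i, so c is indeed a codeword.


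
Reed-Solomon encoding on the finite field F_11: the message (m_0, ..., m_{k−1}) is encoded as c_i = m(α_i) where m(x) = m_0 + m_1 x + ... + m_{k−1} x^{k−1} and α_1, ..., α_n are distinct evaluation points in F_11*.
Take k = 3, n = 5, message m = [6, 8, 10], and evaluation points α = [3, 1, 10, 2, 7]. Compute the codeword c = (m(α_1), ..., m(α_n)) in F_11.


c = [10, 2, 8, 7, 2]

Message polynomial: m(x) = 6 + 8·x + 10·x^2 (mod 11).
For each evaluation point α_i, compute m(α_i) mod 11:
  α_1 = 3: Horner steps 10 → 5 → 10, so m(3) = 10.
  α_2 = 1: Horner steps 10 → 7 → 2, so m(1) = 2.
  α_3 = 10: Horner steps 10 → 9 → 8, so m(10) = 8.
  α_4 = 2: Horner steps 10 → 6 → 7, so m(2) = 7.
  α_5 = 7: Horner steps 10 → 1 → 2, so m(7) = 2.
Codeword c = [10, 2, 8, 7, 2] ∈ F_11^5.


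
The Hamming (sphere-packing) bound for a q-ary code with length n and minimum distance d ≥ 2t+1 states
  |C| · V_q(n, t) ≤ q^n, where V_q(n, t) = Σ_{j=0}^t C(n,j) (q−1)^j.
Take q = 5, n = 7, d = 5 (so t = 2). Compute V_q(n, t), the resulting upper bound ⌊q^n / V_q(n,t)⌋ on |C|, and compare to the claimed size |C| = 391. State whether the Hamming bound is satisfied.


V_q(n, t) = 365, q^n = 78125, Hamming bound = 214, |C| = 391 > bound (violated).

Step 1: Compute V_q(n, t) = Σ_{j=0}^2 C(n, j) (q−1)^j.
  j = 0: C(7,0)·(4)^0 = 1·1 = 1.
  j = 1: C(7,1)·(4)^1 = 7·4 = 28.
  j = 2: C(7,2)·(4)^2 = 21·16 = 336.
  V_q(n, t) = 1 + 28 + 336 = 365.
Step 2: q^n = 5^7 = 78125.
Step 3: Hamming bound ⌊q^n / V_q(n,t)⌋ = ⌊78125/365⌋ = 214.
Step 4: Compare |C| = 391 to 214: violated.
The claimed |C| lies above the Hamming bound, so no 5-ary code of length 7 with d ≥ 5 can have 391 codewords.


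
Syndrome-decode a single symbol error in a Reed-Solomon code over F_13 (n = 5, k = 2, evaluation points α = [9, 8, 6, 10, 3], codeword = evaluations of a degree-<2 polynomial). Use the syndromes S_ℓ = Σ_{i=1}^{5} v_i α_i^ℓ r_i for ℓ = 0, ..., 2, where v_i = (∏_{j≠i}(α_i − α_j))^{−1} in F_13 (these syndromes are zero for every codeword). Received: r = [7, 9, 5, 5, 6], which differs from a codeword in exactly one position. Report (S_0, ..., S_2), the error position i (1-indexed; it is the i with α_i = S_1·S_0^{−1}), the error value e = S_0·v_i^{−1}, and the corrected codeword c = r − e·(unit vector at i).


S = (3, 5, 4), error at position 3, error magnitude e = 5, c = [7, 9, 0, 5, 6].

Step 1: column multipliers v_i = (∏_{j≠i}(α_i − α_j))^{−1} mod 13.
  i = 1 (α = 9): (9−8)(9−6)(9−10)(9−3) = 1·3·(−1)·6 = −18 ≡ 8, so v_1 = 8^{−1} = 5 (mod 13).
  i = 2 (α = 8): (8−9)(8−6)(8−10)(8−3) = (−1)·2·(−2)·5 = 20 ≡ 7, so v_2 = 7^{−1} = 2 (mod 13).
  i = 3 (α = 6): (6−9)(6−8)(6−10)(6−3) = (−3)·(−2)·(−4)·3 = −72 ≡ 6, so v_3 = 6^{−1} = 11 (mod 13).
  i = 4 (α = 10): (10−9)(10−8)(10−6)(10−3) = 1·2·4·7 = 56 ≡ 4, so v_4 = 4^{−1} = 10 (mod 13).
  i = 5 (α = 3): (3−9)(3−8)(3−6)(3−10) = (−6)·(−5)·(−3)·(−7) = 630 ≡ 6, so v_5 = 6^{−1} = 11 (mod 13).
  v = [5, 2, 11, 10, 11].
Step 2: syndromes of r = [7, 9, 5, 5, 6] (all sums mod 13).
  S_0 = Σ v_i r_i = 5·7 + 2·9 + 11·5 + 10·5 + 11·6 = 224 ≡ 3.
  S_1 = Σ v_i α_i r_i = 5·9·7 + 2·8·9 + 11·6·5 + 10·10·5 + 11·3·6 = 1487 ≡ 5.
  α_i^2 mod 13 = [3, 12, 10, 9, 9].
  S_2 = Σ v_i α_i^2 r_i = 5·3·7 + 2·12·9 + 11·10·5 + 10·9·5 + 11·9·6 = 1915 ≡ 4.
  S = (3, 5, 4) ≠ 0, so r is not a codeword (an error is present).
Step 3: locate the error. For a single error e at position i, S_ℓ = v_i·e·α_i^ℓ, so α_err = S_1/S_0.
  S_0^{−1} = 3^{−1} = 9 (mod 13), so α_err = 5·9 = 45 ≡ 6 = α_3. Error position i = 3.
  Consistency check: S_2/S_1 = 4·8 = 32 ≡ 6 = α_err ✓ (single-error assumption holds).
Step 4: error magnitude e = S_0/v_3 = S_0·∏_{j≠3}(α_3 − α_j) = 3·6 = 18 ≡ 5 (mod 13).
Step 5: correct position 3: c_3 = r_3 − e = 5 − 5 ≡ 0 (mod 13). Hence c = [7, 9, 0, 5, 6].
  Check: interpolating c through the α_i gives m(x) = 12 + 11·x (degree < 2) with m(α_i) = c_i for every i, so c is indeed a codeword.


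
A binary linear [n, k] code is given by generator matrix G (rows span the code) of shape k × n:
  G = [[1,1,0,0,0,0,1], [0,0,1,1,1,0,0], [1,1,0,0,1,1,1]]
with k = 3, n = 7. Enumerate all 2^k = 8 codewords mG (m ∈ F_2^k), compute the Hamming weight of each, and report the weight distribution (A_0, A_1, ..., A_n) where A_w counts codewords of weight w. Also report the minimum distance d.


Weight distribution: A_0 = 1, A_2 = 1, A_3 = 3, A_5 = 1, A_6 = 2. Minimum distance d = 2.

Enumerate all 2^3 = 8 messages m ∈ F_2^3.
For each, compute codeword c = mG in F_2^7, then tally its weight.
  m = 000 → c = 0000000, weight = 0.
  m = 100 → c = 1100001, weight = 3.
  m = 010 → c = 0011100, weight = 3.
  m = 110 → c = 1111101, weight = 6.
  m = 001 → c = 1100111, weight = 5.
  m = 101 → c = 0000110, weight = 2.
  m = 011 → c = 1111011, weight = 6.
  m = 111 → c = 0011010, weight = 3.
Tally weights:
  weight 0: 1 codewords.
  weight 2: 1 codewords.
  weight 3: 3 codewords.
  weight 5: 1 codewords.
  weight 6: 2 codewords.
Minimum distance d = smallest w > 0 with A_w > 0 = 2.
Sanity: Σ A_w = 8 = 2^3 = 8 ✓.


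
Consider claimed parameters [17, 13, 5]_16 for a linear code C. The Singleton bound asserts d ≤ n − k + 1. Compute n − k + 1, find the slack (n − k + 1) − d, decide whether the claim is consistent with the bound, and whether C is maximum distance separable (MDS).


Singleton RHS = n − k + 1 = 5, slack = 0, bound satisfied, MDS.

Singleton bound: d ≤ n − k + 1.
Here n = 17, k = 13, so n − k + 1 = 5.
Given d = 5, check d ≤ 5: YES.
Slack = (n − k + 1) − d = 0.
The code is MDS (slack = 0).
Description: the claimed parameters are [17, 13, 5]_16; such a code would be MDS (meets Singleton bound).


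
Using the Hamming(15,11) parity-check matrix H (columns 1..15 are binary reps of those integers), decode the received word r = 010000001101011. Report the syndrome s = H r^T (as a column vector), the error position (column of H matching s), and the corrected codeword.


s = (1, 1, 0, 0)^T, error position = 12, corrected codeword c = 010000001100011

Compute s = H r^T mod 2 one row at a time:
  s_1 = 0 + 1 + 1 + 0 + 1 + 0 + 1 + 1 = 5 ≡ 1 (mod 2).
  s_2 = 0 + 0 + 0 + 0 + 1 + 0 + 1 + 1 = 3 ≡ 1 (mod 2).
  s_3 = 1 + 0 + 0 + 0 + 1 + 0 + 1 + 1 = 4 ≡ 0 (mod 2).
  s_4 = 0 + 0 + 0 + 0 + 1 + 0 + 0 + 1 = 2 ≡ 0 (mod 2).
s = (1, 1, 0, 0)^T — this equals column 12 of H (binary 1100), so error is at position 12.
Correct: flip bit 12 of r = 010000001101011 to get c = 010000001100011.
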